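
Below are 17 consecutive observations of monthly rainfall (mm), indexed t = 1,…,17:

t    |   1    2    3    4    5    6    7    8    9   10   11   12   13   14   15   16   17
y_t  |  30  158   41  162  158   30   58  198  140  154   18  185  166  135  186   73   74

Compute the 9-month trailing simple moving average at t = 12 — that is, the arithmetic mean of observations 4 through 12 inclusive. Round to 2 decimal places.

122.56

Sum of periods 4–12: 162 + 158 + 30 + 58 + 198 + 140 + 154 + 18 + 185 = 1103
Divide by 9: 1103 / 9 = 122.56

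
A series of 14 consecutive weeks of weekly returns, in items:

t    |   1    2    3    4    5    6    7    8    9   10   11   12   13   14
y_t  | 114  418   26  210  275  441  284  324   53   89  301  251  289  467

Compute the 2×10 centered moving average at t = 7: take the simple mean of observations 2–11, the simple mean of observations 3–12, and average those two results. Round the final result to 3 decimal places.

Sum over 2–11: 418 + 26 + 210 + 275 + 441 + 284 + 324 + 53 + 89 + 301 = 2421
Sum over 3–12: 26 + 210 + 275 + 441 + 284 + 324 + 53 + 89 + 301 + 251 = 2254
CMA at t=7 = (2421 + 2254) / (2·10) = 4675 / 20 = 233.750

233.750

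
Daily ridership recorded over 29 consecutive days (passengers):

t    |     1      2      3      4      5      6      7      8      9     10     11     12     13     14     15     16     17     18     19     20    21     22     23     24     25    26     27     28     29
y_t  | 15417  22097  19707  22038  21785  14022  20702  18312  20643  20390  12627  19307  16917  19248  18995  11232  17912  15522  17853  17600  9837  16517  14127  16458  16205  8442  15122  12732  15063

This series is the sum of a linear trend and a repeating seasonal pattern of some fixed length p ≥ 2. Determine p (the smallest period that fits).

5

First differences y_{t+1} − y_t: 6680, -2390, 2331, -253, -7763, 6680, -2390, 2331, -253, -7763, 6680, -2390, …
The difference pattern repeats every 5 terms and not for any smaller step, so p = 5.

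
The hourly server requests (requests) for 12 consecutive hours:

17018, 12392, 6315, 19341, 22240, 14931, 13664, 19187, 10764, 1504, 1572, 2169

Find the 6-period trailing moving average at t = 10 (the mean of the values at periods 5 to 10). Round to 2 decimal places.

13715.00

Sum of periods 5–10: 22240 + 14931 + 13664 + 19187 + 10764 + 1504 = 82290
Divide by 6: 82290 / 6 = 13715.00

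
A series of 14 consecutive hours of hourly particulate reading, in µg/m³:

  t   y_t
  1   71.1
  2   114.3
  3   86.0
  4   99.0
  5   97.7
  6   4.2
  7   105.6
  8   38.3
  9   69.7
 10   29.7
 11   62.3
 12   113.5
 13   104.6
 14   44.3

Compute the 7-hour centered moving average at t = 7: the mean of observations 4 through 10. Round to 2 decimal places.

63.46

Sum of periods 4–10: 99.0 + 97.7 + 4.2 + 105.6 + 38.3 + 69.7 + 29.7 = 444.2
Divide by 7: 444.2 / 7 = 63.46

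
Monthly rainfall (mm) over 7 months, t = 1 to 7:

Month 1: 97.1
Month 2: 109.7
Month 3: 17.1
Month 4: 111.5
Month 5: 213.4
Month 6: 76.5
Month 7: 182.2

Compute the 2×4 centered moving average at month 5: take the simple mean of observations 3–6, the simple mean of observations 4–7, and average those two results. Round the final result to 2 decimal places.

125.26

Sum over 3–6: 17.1 + 111.5 + 213.4 + 76.5 = 418.5
Sum over 4–7: 111.5 + 213.4 + 76.5 + 182.2 = 583.6
CMA at t=5 = (418.5 + 583.6) / (2·4) = 1002.1 / 8 = 125.26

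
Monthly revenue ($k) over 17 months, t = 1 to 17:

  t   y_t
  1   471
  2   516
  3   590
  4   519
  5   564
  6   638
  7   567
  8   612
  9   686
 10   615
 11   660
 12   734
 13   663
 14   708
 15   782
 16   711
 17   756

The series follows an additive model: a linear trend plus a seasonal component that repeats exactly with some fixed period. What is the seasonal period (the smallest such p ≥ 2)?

First differences y_{t+1} − y_t: 45, 74, -71, 45, 74, -71, 45, 74, …
The difference pattern repeats every 3 terms and not for any smaller step, so p = 3.

3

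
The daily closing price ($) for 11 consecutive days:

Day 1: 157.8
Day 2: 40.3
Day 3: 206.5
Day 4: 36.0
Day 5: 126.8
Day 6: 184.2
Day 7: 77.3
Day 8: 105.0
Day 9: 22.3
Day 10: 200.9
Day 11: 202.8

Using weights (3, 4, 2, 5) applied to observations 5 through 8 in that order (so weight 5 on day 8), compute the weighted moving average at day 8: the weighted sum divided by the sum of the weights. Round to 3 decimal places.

Weighted sum: 3·126.8 + 4·184.2 + 2·77.3 + 5·105.0 = 380.4 + 736.8 + 154.6 + 525.0 = 1796.8
Weight total: 3 + 4 + 2 + 5 = 14
WMA = 1796.8 / 14 = 128.343

128.343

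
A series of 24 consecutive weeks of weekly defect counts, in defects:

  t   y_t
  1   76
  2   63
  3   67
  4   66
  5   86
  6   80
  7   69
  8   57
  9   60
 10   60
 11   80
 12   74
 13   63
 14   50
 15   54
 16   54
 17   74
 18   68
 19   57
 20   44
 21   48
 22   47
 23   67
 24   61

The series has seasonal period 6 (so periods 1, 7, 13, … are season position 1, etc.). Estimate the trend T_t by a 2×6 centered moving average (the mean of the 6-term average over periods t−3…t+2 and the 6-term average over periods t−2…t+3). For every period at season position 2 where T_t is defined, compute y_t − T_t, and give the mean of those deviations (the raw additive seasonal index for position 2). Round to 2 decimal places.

-11.64

Season position 2 occurs at t = 8, 14, 20 (where T_t is defined).
t=8: T_8 = 68.1667; y_8 − T_8 = 57 − 68.1667 = -11.1667
t=14: T_14 = 62.0000; y_14 − T_14 = 50 − 62.0000 = -12.0000
t=20: T_20 = 55.7500; y_20 − T_20 = 44 − 55.7500 = -11.7500
Mean deviation: (-11.1667 + -12.0000 + -11.7500) / 3 = -11.64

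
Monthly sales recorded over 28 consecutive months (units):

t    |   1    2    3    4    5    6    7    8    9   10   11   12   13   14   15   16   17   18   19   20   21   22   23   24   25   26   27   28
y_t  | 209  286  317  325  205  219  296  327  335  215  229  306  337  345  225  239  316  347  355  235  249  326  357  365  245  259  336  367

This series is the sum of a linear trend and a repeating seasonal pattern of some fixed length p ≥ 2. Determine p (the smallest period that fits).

5

First differences y_{t+1} − y_t: 77, 31, 8, -120, 14, 77, 31, 8, -120, 14, 77, 31, …
The difference pattern repeats every 5 terms and not for any smaller step, so p = 5.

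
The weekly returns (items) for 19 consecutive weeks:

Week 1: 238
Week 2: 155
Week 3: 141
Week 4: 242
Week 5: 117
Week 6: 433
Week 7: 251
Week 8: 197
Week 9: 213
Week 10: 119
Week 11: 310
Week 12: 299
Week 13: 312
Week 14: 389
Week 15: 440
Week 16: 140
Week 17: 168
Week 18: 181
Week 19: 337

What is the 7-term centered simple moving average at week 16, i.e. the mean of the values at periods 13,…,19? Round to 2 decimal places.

281.00

Sum of periods 13–19: 312 + 389 + 440 + 140 + 168 + 181 + 337 = 1967
Divide by 7: 1967 / 7 = 281.00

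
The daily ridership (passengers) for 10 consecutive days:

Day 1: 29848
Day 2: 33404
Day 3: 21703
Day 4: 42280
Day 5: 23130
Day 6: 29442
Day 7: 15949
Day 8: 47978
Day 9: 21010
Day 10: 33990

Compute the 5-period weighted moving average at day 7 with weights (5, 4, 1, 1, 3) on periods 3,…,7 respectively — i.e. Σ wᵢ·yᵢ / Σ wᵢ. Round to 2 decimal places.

27003.86

Weighted sum: 5·21703 + 4·42280 + 1·23130 + 1·29442 + 3·15949 = 108515 + 169120 + 23130 + 29442 + 47847 = 378054
Weight total: 5 + 4 + 1 + 1 + 3 = 14
WMA = 378054 / 14 = 27003.86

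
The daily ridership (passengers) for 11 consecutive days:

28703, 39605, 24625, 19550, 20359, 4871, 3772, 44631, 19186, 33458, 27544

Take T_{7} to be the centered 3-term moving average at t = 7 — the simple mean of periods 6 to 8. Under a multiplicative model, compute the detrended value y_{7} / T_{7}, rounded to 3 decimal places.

Trend T_7 = (4871 + 3772 + 44631) / 3 = 53274/3 = 17758.00000
Ratio to trend: 3772 / 17758.00000 = 0.212

0.212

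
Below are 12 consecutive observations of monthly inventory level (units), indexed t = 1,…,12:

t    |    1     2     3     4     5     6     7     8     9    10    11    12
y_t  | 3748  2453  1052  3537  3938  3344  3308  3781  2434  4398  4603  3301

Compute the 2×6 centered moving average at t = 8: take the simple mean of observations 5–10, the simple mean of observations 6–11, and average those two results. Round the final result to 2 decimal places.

3589.25

Sum over 5–10: 3938 + 3344 + 3308 + 3781 + 2434 + 4398 = 21203
Sum over 6–11: 3344 + 3308 + 3781 + 2434 + 4398 + 4603 = 21868
CMA at t=8 = (21203 + 21868) / (2·6) = 43071 / 12 = 3589.25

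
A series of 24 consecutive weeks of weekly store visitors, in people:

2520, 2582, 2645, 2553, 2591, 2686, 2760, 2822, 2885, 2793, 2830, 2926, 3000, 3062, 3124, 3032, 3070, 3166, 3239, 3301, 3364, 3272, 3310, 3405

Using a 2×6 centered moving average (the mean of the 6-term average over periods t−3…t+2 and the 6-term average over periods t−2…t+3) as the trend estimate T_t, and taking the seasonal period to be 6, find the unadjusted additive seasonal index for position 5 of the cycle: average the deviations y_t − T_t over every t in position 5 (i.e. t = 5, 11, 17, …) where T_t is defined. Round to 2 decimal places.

Season position 5 occurs at t = 5, 11, 17 (where T_t is defined).
t=5: T_5 = 2656.1667; y_5 − T_5 = 2591 − 2656.1667 = -65.1667
t=11: T_11 = 2896.0000; y_11 − T_11 = 2830 − 2896.0000 = -66.0000
t=17: T_17 = 3135.4167; y_17 − T_17 = 3070 − 3135.4167 = -65.4167
Mean deviation: (-65.1667 + -66.0000 + -65.4167) / 3 = -65.53

-65.53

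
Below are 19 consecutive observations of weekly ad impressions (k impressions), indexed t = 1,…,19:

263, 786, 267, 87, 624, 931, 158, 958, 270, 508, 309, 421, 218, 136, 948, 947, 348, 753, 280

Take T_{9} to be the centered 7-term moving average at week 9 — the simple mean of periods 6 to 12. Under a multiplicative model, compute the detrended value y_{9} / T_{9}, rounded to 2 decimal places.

0.53

Trend T_9 = (931 + 158 + 958 + 270 + 508 + 309 + 421) / 7 = 3555/7 = 507.8571
Ratio to trend: 270 / 507.8571 = 0.53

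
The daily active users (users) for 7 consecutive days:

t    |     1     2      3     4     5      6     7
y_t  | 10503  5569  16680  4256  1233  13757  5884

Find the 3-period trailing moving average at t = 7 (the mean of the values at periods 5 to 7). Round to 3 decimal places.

6958.000

Sum of periods 5–7: 1233 + 13757 + 5884 = 20874
Divide by 3: 20874 / 3 = 6958.000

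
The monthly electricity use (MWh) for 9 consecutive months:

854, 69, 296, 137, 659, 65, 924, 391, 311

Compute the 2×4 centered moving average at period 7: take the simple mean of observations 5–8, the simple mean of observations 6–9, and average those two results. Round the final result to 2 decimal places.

Sum over 5–8: 659 + 65 + 924 + 391 = 2039
Sum over 6–9: 65 + 924 + 391 + 311 = 1691
CMA at t=7 = (2039 + 1691) / (2·4) = 3730 / 8 = 466.25

466.25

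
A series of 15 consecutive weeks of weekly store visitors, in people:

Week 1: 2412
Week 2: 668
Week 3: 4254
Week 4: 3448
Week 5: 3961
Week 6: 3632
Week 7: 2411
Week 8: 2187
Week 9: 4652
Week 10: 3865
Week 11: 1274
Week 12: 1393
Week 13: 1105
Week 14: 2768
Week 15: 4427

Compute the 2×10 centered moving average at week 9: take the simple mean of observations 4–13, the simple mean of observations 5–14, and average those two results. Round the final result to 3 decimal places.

2758.800

Sum over 4–13: 3448 + 3961 + 3632 + 2411 + 2187 + 4652 + 3865 + 1274 + 1393 + 1105 = 27928
Sum over 5–14: 3961 + 3632 + 2411 + 2187 + 4652 + 3865 + 1274 + 1393 + 1105 + 2768 = 27248
CMA at t=9 = (27928 + 27248) / (2·10) = 55176 / 20 = 2758.800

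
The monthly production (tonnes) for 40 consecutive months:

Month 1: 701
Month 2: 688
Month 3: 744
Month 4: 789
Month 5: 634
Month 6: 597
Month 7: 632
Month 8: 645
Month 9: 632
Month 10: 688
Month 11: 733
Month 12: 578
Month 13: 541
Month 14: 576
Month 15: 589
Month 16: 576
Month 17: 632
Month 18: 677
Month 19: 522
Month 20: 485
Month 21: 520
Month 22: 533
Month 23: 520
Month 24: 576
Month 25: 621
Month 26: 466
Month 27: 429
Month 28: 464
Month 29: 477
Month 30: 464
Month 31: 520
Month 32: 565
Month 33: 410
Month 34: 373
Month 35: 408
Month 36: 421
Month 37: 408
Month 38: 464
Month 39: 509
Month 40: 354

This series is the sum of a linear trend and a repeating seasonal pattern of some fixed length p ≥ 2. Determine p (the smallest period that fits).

First differences y_{t+1} − y_t: -13, 56, 45, -155, -37, 35, 13, -13, 56, 45, -155, -37, 35, 13, -13, 56, …
The difference pattern repeats every 7 terms and not for any smaller step, so p = 7.

7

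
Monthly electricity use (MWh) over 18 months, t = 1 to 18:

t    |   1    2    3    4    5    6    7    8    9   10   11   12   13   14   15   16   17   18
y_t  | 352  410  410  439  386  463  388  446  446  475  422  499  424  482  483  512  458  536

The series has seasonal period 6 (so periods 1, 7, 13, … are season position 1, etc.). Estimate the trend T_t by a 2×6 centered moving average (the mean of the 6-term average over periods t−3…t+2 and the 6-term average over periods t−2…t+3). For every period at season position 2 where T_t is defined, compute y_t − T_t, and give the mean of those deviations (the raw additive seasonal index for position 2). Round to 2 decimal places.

Season position 2 occurs at t = 8, 14 (where T_t is defined).
t=8: T_8 = 437.0000; y_8 − T_8 = 446 − 437.0000 = 9.0000
t=14: T_14 = 473.3333; y_14 − T_14 = 482 − 473.3333 = 8.6667
Mean deviation: (9.0000 + 8.6667) / 2 = 8.83

8.83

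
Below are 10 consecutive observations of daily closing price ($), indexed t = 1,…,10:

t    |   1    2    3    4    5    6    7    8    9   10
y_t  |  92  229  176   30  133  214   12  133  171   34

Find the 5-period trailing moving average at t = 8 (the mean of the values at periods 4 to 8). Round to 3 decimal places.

104.400

Sum of periods 4–8: 30 + 133 + 214 + 12 + 133 = 522
Divide by 5: 522 / 5 = 104.400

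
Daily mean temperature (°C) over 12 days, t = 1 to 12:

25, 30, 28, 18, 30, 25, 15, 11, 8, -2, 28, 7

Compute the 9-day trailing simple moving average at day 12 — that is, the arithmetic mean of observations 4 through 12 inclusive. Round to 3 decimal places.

Sum of periods 4–12: 18 + 30 + 25 + 15 + 11 + 8 + (-2) + 28 + 7 = 140
Divide by 9: 140 / 9 = 15.556

15.556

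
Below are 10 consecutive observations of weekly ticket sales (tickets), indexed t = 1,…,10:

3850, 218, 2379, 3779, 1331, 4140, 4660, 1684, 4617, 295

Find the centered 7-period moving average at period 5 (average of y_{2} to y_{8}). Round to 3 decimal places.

Sum of periods 2–8: 218 + 2379 + 3779 + 1331 + 4140 + 4660 + 1684 = 18191
Divide by 7: 18191 / 7 = 2598.714

2598.714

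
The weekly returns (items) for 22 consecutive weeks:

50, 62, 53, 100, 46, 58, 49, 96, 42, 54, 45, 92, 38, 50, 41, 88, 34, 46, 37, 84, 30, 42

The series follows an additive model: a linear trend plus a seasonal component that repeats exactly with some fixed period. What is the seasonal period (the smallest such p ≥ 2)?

4

First differences y_{t+1} − y_t: 12, -9, 47, -54, 12, -9, 47, -54, 12, -9, …
The difference pattern repeats every 4 terms and not for any smaller step, so p = 4.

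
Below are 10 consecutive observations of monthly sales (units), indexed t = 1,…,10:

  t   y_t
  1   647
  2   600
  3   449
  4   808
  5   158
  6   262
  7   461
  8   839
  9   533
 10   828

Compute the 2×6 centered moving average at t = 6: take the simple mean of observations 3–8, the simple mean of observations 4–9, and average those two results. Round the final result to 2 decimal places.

503.17

Sum over 3–8: 449 + 808 + 158 + 262 + 461 + 839 = 2977
Sum over 4–9: 808 + 158 + 262 + 461 + 839 + 533 = 3061
CMA at t=6 = (2977 + 3061) / (2·6) = 6038 / 12 = 503.17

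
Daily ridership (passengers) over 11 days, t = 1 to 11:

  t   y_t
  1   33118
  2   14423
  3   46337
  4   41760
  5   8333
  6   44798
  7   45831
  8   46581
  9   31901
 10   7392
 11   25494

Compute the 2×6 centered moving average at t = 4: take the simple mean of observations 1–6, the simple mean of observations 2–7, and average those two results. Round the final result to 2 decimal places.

Sum over 1–6: 33118 + 14423 + 46337 + 41760 + 8333 + 44798 = 188769
Sum over 2–7: 14423 + 46337 + 41760 + 8333 + 44798 + 45831 = 201482
CMA at t=4 = (188769 + 201482) / (2·6) = 390251 / 12 = 32520.92

32520.92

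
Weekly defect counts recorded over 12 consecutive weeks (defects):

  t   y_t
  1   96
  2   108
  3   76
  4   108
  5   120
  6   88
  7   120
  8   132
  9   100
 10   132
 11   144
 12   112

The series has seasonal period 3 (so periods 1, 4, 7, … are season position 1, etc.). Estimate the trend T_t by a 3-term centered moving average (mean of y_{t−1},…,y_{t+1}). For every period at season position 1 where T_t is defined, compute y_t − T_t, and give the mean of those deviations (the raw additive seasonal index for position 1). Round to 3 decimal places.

Season position 1 occurs at t = 4, 7, 10 (where T_t is defined).
t=4: T_4 = 101.33333; y_4 − T_4 = 108 − 101.33333 = 6.66667
t=7: T_7 = 113.33333; y_7 − T_7 = 120 − 113.33333 = 6.66667
t=10: T_10 = 125.33333; y_10 − T_10 = 132 − 125.33333 = 6.66667
Mean deviation: (6.66667 + 6.66667 + 6.66667) / 3 = 6.667

6.667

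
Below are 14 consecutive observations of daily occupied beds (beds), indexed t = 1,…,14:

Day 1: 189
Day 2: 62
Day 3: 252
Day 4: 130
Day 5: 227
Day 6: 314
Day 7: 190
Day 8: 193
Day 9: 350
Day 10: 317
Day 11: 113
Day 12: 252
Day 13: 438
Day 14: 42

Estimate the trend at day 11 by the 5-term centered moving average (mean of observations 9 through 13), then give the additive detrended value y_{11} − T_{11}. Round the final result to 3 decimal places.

Trend T_11 = (350 + 317 + 113 + 252 + 438) / 5 = 1470/5 = 294.00000
Detrended value: 113 − 294.00000 = -181.000

-181.000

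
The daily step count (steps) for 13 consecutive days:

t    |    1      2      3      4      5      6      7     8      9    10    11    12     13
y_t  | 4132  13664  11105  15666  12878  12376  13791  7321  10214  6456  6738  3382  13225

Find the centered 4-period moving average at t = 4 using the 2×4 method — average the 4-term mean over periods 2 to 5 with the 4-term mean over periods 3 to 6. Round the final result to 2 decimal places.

13167.25

Sum over 2–5: 13664 + 11105 + 15666 + 12878 = 53313
Sum over 3–6: 11105 + 15666 + 12878 + 12376 = 52025
CMA at t=4 = (53313 + 52025) / (2·4) = 105338 / 8 = 13167.25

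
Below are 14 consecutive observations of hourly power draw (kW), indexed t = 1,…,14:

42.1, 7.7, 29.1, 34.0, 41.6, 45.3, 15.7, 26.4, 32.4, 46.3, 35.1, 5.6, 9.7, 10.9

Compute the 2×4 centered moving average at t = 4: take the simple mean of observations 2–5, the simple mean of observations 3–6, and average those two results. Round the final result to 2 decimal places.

Sum over 2–5: 7.7 + 29.1 + 34.0 + 41.6 = 112.4
Sum over 3–6: 29.1 + 34.0 + 41.6 + 45.3 = 150.0
CMA at t=4 = (112.4 + 150.0) / (2·4) = 262.4 / 8 = 32.80

32.80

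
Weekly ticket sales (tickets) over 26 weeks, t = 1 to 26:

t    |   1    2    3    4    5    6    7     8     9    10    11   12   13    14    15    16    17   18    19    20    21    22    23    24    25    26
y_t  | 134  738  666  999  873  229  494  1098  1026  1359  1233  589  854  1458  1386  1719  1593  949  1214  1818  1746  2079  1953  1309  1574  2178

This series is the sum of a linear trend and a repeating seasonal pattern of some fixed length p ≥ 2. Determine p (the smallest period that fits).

First differences y_{t+1} − y_t: 604, -72, 333, -126, -644, 265, 604, -72, 333, -126, -644, 265, 604, -72, …
The difference pattern repeats every 6 terms and not for any smaller step, so p = 6.

6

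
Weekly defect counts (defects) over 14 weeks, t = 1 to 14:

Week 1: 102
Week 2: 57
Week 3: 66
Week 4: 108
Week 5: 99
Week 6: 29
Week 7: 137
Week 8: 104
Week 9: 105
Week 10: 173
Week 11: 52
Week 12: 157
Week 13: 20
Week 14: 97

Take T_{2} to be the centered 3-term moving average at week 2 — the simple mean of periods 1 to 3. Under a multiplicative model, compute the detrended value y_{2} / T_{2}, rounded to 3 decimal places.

0.760

Trend T_2 = (102 + 57 + 66) / 3 = 225/3 = 75.00000
Ratio to trend: 57 / 75.00000 = 0.760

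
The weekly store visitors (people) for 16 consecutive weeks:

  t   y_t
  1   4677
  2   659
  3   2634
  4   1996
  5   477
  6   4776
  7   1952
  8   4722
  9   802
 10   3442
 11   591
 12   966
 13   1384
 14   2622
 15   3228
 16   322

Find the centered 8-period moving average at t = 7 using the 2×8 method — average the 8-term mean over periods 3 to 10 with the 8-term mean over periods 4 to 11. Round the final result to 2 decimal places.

2472.44

Sum over 3–10: 2634 + 1996 + 477 + 4776 + 1952 + 4722 + 802 + 3442 = 20801
Sum over 4–11: 1996 + 477 + 4776 + 1952 + 4722 + 802 + 3442 + 591 = 18758
CMA at t=7 = (20801 + 18758) / (2·8) = 39559 / 16 = 2472.44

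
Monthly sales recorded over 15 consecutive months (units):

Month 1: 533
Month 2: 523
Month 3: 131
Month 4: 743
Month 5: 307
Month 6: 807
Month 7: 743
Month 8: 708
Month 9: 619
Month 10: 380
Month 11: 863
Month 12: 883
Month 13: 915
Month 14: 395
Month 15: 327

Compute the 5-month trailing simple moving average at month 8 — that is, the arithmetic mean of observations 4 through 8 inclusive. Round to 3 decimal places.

661.600

Sum of periods 4–8: 743 + 307 + 807 + 743 + 708 = 3308
Divide by 5: 3308 / 5 = 661.600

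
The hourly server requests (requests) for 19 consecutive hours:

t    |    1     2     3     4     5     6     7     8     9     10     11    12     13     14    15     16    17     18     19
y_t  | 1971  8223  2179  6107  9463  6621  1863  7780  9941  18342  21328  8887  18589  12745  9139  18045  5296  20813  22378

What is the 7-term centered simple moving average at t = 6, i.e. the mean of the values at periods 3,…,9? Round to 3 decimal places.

6279.143

Sum of periods 3–9: 2179 + 6107 + 9463 + 6621 + 1863 + 7780 + 9941 = 43954
Divide by 7: 43954 / 7 = 6279.143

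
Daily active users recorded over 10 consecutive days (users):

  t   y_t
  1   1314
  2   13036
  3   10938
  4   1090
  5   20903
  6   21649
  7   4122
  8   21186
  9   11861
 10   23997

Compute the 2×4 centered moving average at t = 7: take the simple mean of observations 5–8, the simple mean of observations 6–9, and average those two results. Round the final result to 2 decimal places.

Sum over 5–8: 20903 + 21649 + 4122 + 21186 = 67860
Sum over 6–9: 21649 + 4122 + 21186 + 11861 = 58818
CMA at t=7 = (67860 + 58818) / (2·4) = 126678 / 8 = 15834.75

15834.75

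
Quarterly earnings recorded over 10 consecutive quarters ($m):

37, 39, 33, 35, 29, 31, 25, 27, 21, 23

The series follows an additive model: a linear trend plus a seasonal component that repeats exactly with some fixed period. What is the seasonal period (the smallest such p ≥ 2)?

2

First differences y_{t+1} − y_t: 2, -6, 2, -6, 2, -6, …
The difference pattern repeats every 2 terms and not for any smaller step, so p = 2.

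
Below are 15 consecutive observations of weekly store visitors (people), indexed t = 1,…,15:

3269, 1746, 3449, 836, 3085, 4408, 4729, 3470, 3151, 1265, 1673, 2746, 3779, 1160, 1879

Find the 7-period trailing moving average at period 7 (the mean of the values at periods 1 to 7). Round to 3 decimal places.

Sum of periods 1–7: 3269 + 1746 + 3449 + 836 + 3085 + 4408 + 4729 = 21522
Divide by 7: 21522 / 7 = 3074.571

3074.571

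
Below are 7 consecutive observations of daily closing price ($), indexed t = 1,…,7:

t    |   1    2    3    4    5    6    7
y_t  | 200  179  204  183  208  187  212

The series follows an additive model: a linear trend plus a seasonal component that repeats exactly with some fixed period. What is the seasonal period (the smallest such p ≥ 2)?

First differences y_{t+1} − y_t: -21, 25, -21, 25, -21, 25, …
The difference pattern repeats every 2 terms and not for any smaller step, so p = 2.

2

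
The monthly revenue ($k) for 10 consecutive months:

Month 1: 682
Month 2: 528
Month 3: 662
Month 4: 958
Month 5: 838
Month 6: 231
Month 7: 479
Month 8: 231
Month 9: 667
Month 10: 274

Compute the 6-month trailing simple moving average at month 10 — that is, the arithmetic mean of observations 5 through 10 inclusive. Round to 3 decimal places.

453.333

Sum of periods 5–10: 838 + 231 + 479 + 231 + 667 + 274 = 2720
Divide by 6: 2720 / 6 = 453.333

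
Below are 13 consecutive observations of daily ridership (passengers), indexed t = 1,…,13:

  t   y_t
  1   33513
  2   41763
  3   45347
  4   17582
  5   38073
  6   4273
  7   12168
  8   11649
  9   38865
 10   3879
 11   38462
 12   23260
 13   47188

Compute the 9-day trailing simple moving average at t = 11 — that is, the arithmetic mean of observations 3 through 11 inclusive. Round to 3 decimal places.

23366.444

Sum of periods 3–11: 45347 + 17582 + 38073 + 4273 + 12168 + 11649 + 38865 + 3879 + 38462 = 210298
Divide by 9: 210298 / 9 = 23366.444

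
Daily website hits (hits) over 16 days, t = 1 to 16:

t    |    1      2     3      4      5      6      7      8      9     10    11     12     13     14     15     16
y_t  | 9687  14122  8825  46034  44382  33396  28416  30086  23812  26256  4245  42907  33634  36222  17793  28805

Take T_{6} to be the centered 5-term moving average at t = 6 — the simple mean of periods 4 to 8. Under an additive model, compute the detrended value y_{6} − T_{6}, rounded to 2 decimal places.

Trend T_6 = (46034 + 44382 + 33396 + 28416 + 30086) / 5 = 182314/5 = 36462.8000
Detrended value: 33396 − 36462.8000 = -3066.80

-3066.80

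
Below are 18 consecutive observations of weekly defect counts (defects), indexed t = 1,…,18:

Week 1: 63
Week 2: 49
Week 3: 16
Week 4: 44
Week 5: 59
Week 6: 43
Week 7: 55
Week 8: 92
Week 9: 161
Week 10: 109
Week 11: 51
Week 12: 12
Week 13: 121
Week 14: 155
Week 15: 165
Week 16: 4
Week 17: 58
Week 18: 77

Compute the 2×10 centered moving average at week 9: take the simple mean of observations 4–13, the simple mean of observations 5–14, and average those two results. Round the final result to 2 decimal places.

80.25

Sum over 4–13: 44 + 59 + 43 + 55 + 92 + 161 + 109 + 51 + 12 + 121 = 747
Sum over 5–14: 59 + 43 + 55 + 92 + 161 + 109 + 51 + 12 + 121 + 155 = 858
CMA at t=9 = (747 + 858) / (2·10) = 1605 / 20 = 80.25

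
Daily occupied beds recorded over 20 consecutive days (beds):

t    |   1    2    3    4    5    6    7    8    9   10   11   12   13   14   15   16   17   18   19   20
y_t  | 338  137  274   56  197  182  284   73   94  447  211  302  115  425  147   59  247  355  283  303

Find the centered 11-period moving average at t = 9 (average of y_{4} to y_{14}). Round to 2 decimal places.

216.91

Sum of periods 4–14: 56 + 197 + 182 + 284 + 73 + 94 + 447 + 211 + 302 + 115 + 425 = 2386
Divide by 11: 2386 / 11 = 216.91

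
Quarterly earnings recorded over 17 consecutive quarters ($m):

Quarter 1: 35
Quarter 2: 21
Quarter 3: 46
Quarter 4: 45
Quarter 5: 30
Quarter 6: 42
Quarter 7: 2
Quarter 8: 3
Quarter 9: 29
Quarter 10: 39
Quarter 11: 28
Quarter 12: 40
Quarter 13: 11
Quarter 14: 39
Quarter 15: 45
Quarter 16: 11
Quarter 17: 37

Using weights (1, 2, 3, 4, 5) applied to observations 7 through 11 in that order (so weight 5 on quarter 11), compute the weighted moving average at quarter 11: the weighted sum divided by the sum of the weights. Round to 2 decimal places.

Weighted sum: 1·2 + 2·3 + 3·29 + 4·39 + 5·28 = 2 + 6 + 87 + 156 + 140 = 391
Weight total: 1 + 2 + 3 + 4 + 5 = 15
WMA = 391 / 15 = 26.07

26.07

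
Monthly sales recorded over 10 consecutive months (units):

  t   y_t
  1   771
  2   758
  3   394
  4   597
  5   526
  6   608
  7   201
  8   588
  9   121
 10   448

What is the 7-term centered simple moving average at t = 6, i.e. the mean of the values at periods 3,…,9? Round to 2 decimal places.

Sum of periods 3–9: 394 + 597 + 526 + 608 + 201 + 588 + 121 = 3035
Divide by 7: 3035 / 7 = 433.57

433.57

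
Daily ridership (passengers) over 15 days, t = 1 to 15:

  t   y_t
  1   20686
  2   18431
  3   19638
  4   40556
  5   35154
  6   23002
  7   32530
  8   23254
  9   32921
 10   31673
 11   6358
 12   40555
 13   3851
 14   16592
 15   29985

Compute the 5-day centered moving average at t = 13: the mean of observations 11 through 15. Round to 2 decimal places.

Sum of periods 11–15: 6358 + 40555 + 3851 + 16592 + 29985 = 97341
Divide by 5: 97341 / 5 = 19468.20

19468.20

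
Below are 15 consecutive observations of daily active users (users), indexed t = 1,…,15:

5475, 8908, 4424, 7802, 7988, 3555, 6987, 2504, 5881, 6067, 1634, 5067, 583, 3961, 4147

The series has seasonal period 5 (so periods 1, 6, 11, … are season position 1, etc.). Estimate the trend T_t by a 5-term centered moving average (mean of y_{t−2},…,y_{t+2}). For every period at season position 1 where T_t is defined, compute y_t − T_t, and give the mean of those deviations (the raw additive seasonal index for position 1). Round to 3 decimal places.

Season position 1 occurs at t = 6, 11 (where T_t is defined).
t=6: T_6 = 5767.20000; y_6 − T_6 = 3555 − 5767.20000 = -2212.20000
t=11: T_11 = 3846.40000; y_11 − T_11 = 1634 − 3846.40000 = -2212.40000
Mean deviation: (-2212.20000 + -2212.40000) / 2 = -2212.300

-2212.300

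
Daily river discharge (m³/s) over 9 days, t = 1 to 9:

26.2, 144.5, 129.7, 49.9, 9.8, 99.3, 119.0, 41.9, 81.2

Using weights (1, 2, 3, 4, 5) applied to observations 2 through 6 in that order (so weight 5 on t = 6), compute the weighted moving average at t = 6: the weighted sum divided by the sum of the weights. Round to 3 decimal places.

72.620

Weighted sum: 1·144.5 + 2·129.7 + 3·49.9 + 4·9.8 + 5·99.3 = 144.5 + 259.4 + 149.7 + 39.2 + 496.5 = 1089.3
Weight total: 1 + 2 + 3 + 4 + 5 = 15
WMA = 1089.3 / 15 = 72.620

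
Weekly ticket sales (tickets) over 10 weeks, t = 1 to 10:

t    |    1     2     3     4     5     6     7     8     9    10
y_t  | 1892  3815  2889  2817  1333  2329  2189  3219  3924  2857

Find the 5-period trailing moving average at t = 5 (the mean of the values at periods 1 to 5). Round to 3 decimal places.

Sum of periods 1–5: 1892 + 3815 + 2889 + 2817 + 1333 = 12746
Divide by 5: 12746 / 5 = 2549.200

2549.200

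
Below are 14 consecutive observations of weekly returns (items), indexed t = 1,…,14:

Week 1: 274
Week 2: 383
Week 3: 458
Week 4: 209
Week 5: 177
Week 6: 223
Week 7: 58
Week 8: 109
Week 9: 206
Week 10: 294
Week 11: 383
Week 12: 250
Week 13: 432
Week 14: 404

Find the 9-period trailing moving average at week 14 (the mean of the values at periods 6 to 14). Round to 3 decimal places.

262.111

Sum of periods 6–14: 223 + 58 + 109 + 206 + 294 + 383 + 250 + 432 + 404 = 2359
Divide by 9: 2359 / 9 = 262.111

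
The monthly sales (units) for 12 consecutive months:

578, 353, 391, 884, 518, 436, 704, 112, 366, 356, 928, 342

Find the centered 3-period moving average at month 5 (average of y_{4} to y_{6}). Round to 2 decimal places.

Sum of periods 4–6: 884 + 518 + 436 = 1838
Divide by 3: 1838 / 3 = 612.67

612.67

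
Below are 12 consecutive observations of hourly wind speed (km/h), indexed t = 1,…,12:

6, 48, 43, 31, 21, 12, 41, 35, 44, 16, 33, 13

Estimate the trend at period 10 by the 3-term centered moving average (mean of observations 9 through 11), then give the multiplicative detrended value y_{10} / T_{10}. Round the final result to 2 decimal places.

Trend T_10 = (44 + 16 + 33) / 3 = 93/3 = 31.0000
Ratio to trend: 16 / 31.0000 = 0.52

0.52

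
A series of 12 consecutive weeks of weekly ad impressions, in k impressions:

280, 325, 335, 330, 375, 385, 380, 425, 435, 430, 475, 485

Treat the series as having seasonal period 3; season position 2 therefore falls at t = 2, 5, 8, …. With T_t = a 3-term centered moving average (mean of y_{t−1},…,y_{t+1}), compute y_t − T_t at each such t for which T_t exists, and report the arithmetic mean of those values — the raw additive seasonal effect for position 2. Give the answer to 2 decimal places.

Season position 2 occurs at t = 2, 5, 8, 11 (where T_t is defined).
t=2: T_2 = 313.3333; y_2 − T_2 = 325 − 313.3333 = 11.6667
t=5: T_5 = 363.3333; y_5 − T_5 = 375 − 363.3333 = 11.6667
t=8: T_8 = 413.3333; y_8 − T_8 = 425 − 413.3333 = 11.6667
t=11: T_11 = 463.3333; y_11 − T_11 = 475 − 463.3333 = 11.6667
Mean deviation: (11.6667 + 11.6667 + 11.6667 + 11.6667) / 4 = 11.67

11.67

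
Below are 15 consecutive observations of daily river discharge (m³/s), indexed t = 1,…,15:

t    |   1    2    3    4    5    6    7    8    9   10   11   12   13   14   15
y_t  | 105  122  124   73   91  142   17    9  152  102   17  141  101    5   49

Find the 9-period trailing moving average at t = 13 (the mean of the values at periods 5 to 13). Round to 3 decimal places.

Sum of periods 5–13: 91 + 142 + 17 + 9 + 152 + 102 + 17 + 141 + 101 = 772
Divide by 9: 772 / 9 = 85.778

85.778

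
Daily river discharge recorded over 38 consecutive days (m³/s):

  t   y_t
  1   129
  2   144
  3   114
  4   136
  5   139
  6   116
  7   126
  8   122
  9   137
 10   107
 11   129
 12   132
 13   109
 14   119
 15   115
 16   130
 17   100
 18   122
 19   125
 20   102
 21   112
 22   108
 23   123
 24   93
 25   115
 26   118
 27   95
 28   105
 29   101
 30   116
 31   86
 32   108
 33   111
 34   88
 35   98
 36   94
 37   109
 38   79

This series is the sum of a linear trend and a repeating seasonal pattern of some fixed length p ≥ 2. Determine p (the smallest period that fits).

First differences y_{t+1} − y_t: 15, -30, 22, 3, -23, 10, -4, 15, -30, 22, 3, -23, 10, -4, 15, -30, …
The difference pattern repeats every 7 terms and not for any smaller step, so p = 7.

7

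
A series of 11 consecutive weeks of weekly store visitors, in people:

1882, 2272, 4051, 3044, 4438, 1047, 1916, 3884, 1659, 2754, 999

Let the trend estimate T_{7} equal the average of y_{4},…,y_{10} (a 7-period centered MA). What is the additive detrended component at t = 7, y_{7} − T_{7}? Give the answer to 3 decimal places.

Trend T_7 = (3044 + 4438 + 1047 + 1916 + 3884 + 1659 + 2754) / 7 = 18742/7 = 2677.42857
Detrended value: 1916 − 2677.42857 = -761.429

-761.429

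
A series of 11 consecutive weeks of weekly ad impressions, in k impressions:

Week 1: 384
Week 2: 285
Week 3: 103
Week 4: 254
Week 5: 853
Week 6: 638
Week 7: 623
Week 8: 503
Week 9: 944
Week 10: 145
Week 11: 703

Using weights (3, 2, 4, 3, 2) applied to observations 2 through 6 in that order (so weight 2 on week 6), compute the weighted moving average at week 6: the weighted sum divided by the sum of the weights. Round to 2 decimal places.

422.29

Weighted sum: 3·285 + 2·103 + 4·254 + 3·853 + 2·638 = 855 + 206 + 1016 + 2559 + 1276 = 5912
Weight total: 3 + 2 + 4 + 3 + 2 = 14
WMA = 5912 / 14 = 422.29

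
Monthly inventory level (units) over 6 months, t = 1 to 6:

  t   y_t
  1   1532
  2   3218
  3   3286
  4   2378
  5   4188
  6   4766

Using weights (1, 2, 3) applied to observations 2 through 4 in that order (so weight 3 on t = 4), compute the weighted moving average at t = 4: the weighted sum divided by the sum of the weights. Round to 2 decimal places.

2820.67

Weighted sum: 1·3218 + 2·3286 + 3·2378 = 3218 + 6572 + 7134 = 16924
Weight total: 1 + 2 + 3 = 6
WMA = 16924 / 6 = 2820.67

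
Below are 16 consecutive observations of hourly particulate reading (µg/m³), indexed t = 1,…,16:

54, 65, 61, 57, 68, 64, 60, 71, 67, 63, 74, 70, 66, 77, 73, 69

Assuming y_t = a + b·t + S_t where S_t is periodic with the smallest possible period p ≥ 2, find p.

3

First differences y_{t+1} − y_t: 11, -4, -4, 11, -4, -4, 11, -4, …
The difference pattern repeats every 3 terms and not for any smaller step, so p = 3.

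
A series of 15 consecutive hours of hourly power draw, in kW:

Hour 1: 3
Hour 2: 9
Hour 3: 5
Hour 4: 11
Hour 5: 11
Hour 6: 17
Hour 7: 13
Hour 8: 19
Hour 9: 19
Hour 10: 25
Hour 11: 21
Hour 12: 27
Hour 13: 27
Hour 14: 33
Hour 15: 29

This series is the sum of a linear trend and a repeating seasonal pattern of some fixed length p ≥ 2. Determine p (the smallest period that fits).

First differences y_{t+1} − y_t: 6, -4, 6, 0, 6, -4, 6, 0, 6, -4, …
The difference pattern repeats every 4 terms and not for any smaller step, so p = 4.

4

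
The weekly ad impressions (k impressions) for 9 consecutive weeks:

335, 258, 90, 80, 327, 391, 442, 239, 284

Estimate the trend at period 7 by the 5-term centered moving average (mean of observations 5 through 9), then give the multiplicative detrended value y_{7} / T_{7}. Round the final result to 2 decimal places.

1.31

Trend T_7 = (327 + 391 + 442 + 239 + 284) / 5 = 1683/5 = 336.6000
Ratio to trend: 442 / 336.6000 = 1.31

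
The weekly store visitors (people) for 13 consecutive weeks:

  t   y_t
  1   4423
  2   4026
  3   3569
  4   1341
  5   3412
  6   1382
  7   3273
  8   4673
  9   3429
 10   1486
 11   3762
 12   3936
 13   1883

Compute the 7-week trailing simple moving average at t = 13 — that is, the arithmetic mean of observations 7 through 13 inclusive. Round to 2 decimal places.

3206.00

Sum of periods 7–13: 3273 + 4673 + 3429 + 1486 + 3762 + 3936 + 1883 = 22442
Divide by 7: 22442 / 7 = 3206.00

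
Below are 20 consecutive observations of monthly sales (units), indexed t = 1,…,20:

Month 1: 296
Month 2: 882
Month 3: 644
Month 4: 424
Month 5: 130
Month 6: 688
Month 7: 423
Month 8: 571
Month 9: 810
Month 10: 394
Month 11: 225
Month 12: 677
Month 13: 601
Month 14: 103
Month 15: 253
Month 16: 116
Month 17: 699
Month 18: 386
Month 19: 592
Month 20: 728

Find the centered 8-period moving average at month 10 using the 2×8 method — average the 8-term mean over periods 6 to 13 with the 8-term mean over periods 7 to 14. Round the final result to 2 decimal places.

Sum over 6–13: 688 + 423 + 571 + 810 + 394 + 225 + 677 + 601 = 4389
Sum over 7–14: 423 + 571 + 810 + 394 + 225 + 677 + 601 + 103 = 3804
CMA at t=10 = (4389 + 3804) / (2·8) = 8193 / 16 = 512.06

512.06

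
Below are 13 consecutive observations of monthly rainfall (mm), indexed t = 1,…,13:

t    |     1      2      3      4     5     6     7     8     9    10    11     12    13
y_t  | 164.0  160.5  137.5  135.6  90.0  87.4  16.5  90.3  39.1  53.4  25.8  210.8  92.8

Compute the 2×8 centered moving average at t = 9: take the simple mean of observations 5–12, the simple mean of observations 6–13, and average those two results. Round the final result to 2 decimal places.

Sum over 5–12: 90.0 + 87.4 + 16.5 + 90.3 + 39.1 + 53.4 + 25.8 + 210.8 = 613.3
Sum over 6–13: 87.4 + 16.5 + 90.3 + 39.1 + 53.4 + 25.8 + 210.8 + 92.8 = 616.1
CMA at t=9 = (613.3 + 616.1) / (2·8) = 1229.4 / 16 = 76.84

76.84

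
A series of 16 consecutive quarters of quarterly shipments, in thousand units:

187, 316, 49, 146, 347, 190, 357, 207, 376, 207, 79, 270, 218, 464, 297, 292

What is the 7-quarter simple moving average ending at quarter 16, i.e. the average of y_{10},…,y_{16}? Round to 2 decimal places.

Sum of periods 10–16: 207 + 79 + 270 + 218 + 464 + 297 + 292 = 1827
Divide by 7: 1827 / 7 = 261.00

261.00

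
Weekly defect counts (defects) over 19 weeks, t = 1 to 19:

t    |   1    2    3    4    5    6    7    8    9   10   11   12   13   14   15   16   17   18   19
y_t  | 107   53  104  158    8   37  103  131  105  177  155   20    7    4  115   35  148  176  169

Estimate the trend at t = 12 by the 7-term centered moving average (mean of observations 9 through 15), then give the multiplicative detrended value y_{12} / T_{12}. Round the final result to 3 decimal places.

Trend T_12 = (105 + 177 + 155 + 20 + 7 + 4 + 115) / 7 = 583/7 = 83.28571
Ratio to trend: 20 / 83.28571 = 0.240

0.240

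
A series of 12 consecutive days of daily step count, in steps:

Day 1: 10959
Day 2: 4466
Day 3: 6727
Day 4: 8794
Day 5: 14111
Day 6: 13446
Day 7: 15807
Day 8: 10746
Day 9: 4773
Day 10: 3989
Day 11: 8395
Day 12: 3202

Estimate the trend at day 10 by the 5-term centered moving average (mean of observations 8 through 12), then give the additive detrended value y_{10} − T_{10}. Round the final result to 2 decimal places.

Trend T_10 = (10746 + 4773 + 3989 + 8395 + 3202) / 5 = 31105/5 = 6221.0000
Detrended value: 3989 − 6221.0000 = -2232.00

-2232.00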